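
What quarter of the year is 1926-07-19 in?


Month: July (month 7)
Q1: Jan-Mar, Q2: Apr-Jun, Q3: Jul-Sep, Q4: Oct-Dec

Q3


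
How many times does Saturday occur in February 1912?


February 1912 has 29 days
Anchor: Jan 1, 1912. With p = 1912 - 1 = 1911: (p + p//4 - p//100 + p//400) mod 7 = (1911 + 477 - 19 + 4) mod 7 = 2373 mod 7 = 0 -> Monday (Mon=0 ... Sun=6)
Days before February (Jan): 31; February 1 index = (0 + 31) mod 7 = 3 -> Thursday
First Saturday is February 3
Saturdays: 3, 10, 17, 24

4 Saturdays


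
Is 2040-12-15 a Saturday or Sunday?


Anchor: Jan 1, 2040. With p = 2040 - 1 = 2039: (p + p//4 - p//100 + p//400) mod 7 = (2039 + 509 - 20 + 5) mod 7 = 2533 mod 7 = 6 -> Sunday (Mon=0 ... Sun=6)
Day of year: 350; offset = 349
Weekday index = (6 + 349) mod 7 = 5 -> Saturday
Weekend days: Saturday, Sunday

Yes


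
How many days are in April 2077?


April 2077

30 days


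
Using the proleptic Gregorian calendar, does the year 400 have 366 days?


Gregorian leap year rule: divisible by 4, but not by 100, unless also by 400.
400 is divisible by 400 -> leap year

Yes


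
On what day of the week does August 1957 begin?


Target: August 1, 1957
Anchor: Jan 1, 1957. With p = 1957 - 1 = 1956: (p + p//4 - p//100 + p//400) mod 7 = (1956 + 489 - 19 + 4) mod 7 = 2430 mod 7 = 1 -> Tuesday (Mon=0 ... Sun=6)
Days before August (Jan-Jul): 212 days
Weekday index = (1 + 212) mod 7 = 3

Thursday


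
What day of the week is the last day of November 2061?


November 2061 has 30 days
Anchor: Jan 1, 2061. With p = 2061 - 1 = 2060: (p + p//4 - p//100 + p//400) mod 7 = (2060 + 515 - 20 + 5) mod 7 = 2560 mod 7 = 5 -> Saturday (Mon=0 ... Sun=6)
Days before November (Jan-Oct): 304; November 1 index = (5 + 304) mod 7 = 1 -> Tuesday
Last day offset: 30 - 1 = 29 days
Weekday index = (1 + 29) mod 7 = 2

Wednesday, November 30


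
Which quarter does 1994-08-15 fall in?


Month: August (month 8)
Q1: Jan-Mar, Q2: Apr-Jun, Q3: Jul-Sep, Q4: Oct-Dec

Q3


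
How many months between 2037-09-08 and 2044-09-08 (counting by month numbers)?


From September 2037 to September 2044
7 years * 12 = 84 months = 84

84 months


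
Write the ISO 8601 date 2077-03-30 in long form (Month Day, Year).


ISO 2077-03-30 parses as year=2077, month=03, day=30
Month 3 -> March

March 30, 2077


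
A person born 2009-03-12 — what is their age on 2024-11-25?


Birth: 2009-03-12
Reference: 2024-11-25
Year difference: 2024 - 2009 = 15

15 years old


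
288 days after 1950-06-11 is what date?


Start: 1950-06-11, add 288 days
June 1950 has 30 days: 30 - 11 = 19 days to June 30 -> 269 left
July 1950 has 31 days -> 238 left
August 1950 has 31 days -> 207 left
September 1950 has 30 days -> 177 left
October 1950 has 31 days -> 146 left
November 1950 has 30 days -> 116 left
December 1950 has 31 days -> 85 left
January 1951 has 31 days -> 54 left
February 1951 has 28 days -> 26 left
March 1951: 26 <= 31 -> lands on March 26

Result: 1951-03-26


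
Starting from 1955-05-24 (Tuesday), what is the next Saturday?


Current: Tuesday
Target: Saturday
Days ahead: 4

Next Saturday: 1955-05-28


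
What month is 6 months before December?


December is month 12
12 - 6 = 6

June


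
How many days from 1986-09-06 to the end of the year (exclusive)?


Day of year: 249 of 365
Remaining = 365 - 249

116 days


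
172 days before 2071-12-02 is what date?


Start: 2071-12-02, subtract 172 days
Back 2 days from December 2 reaches November 30, 2071 -> 170 left
November 2071 has 30 days -> back to October 31, 2071 -> 140 left
October 2071 has 31 days -> back to September 30, 2071 -> 109 left
September 2071 has 30 days -> back to August 31, 2071 -> 79 left
August 2071 has 31 days -> back to July 31, 2071 -> 48 left
July 2071 has 31 days -> back to June 30, 2071 -> 17 left
June 2071: 30 - 17 = 13 -> lands on June 13

Result: 2071-06-13


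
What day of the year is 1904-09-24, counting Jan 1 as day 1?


Date: September 24, 1904
Days in months 1 through 8: 244
Plus 24 days in September

Day of year: 268


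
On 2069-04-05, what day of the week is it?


Date: April 5, 2069
Anchor: Jan 1, 2069. With p = 2069 - 1 = 2068: (p + p//4 - p//100 + p//400) mod 7 = (2068 + 517 - 20 + 5) mod 7 = 2570 mod 7 = 1 -> Tuesday (Mon=0 ... Sun=6)
Days before April (Jan-Mar): 90; offset = 90 + 5 - 1 = 94
Weekday index = (1 + 94) mod 7 = 4

Day of the week: Friday


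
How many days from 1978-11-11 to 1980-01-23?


From 1978-11-11 to 1980-01-23
1978-11-11: days before November = 31 + 28 + 31 + 30 + 31 + 30 + 31 + 31 + 30 + 31 = 304 (1978 is not a leap year); day of year = 304 + 11 = 315
1980-01-23: day of year = 23
Rest of 1978: 365 - 315 = 50
Full years 1979 (365): 365
Total = 50 + 365 + 23 = 438

438 days


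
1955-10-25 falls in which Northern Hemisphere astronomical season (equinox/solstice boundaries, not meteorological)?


Date: October 25
Astronomical Autumn (approx.; exact equinox/solstice day varies by year): September 22 to December 20
October 25 falls within the Autumn window

Autumn


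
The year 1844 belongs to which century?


Century = (year - 1) // 100 + 1
= (1844 - 1) // 100 + 1
= 1843 // 100 + 1
= 18 + 1

19th century


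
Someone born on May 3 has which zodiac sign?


Date: May 3
Conventional tropical zodiac dates: Taurus from April 20 onward; Gemini starts May 21
May 3 falls within the Taurus range

Taurus


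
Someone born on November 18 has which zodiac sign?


Date: November 18
Conventional tropical zodiac dates: Scorpio from October 23 onward; Sagittarius starts November 22
November 18 falls within the Scorpio range

Scorpio


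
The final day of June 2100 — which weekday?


June 2100 has 30 days
Anchor: Jan 1, 2100. With p = 2100 - 1 = 2099: (p + p//4 - p//100 + p//400) mod 7 = (2099 + 524 - 20 + 5) mod 7 = 2608 mod 7 = 4 -> Friday (Mon=0 ... Sun=6)
Days before June (Jan-May): 151; June 1 index = (4 + 151) mod 7 = 1 -> Tuesday
Last day offset: 30 - 1 = 29 days
Weekday index = (1 + 29) mod 7 = 2

Wednesday, June 30


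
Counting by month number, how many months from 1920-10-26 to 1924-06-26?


From October 1920 to June 1924
4 years * 12 = 48 months, minus 4 months = 44

44 months


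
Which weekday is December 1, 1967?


Target: December 1, 1967
Anchor: Jan 1, 1967. With p = 1967 - 1 = 1966: (p + p//4 - p//100 + p//400) mod 7 = (1966 + 491 - 19 + 4) mod 7 = 2442 mod 7 = 6 -> Sunday (Mon=0 ... Sun=6)
Days before December (Jan-Nov): 334 days
Weekday index = (6 + 334) mod 7 = 4

Friday


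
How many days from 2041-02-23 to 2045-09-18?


From 2041-02-23 to 2045-09-18
2041-02-23: days before February = 31; day of year = 31 + 23 = 54
2045-09-18: days before September = 31 + 28 + 31 + 30 + 31 + 30 + 31 + 31 = 243 (2045 is not a leap year); day of year = 243 + 18 = 261
Rest of 2041: 365 - 54 = 311
Full years 2042 (365), 2043 (365), 2044 (366): 1096
Total = 311 + 1096 + 261 = 1668

1668 days


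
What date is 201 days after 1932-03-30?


Start: 1932-03-30, add 201 days
March 1932 has 31 days: 31 - 30 = 1 day to March 31 -> 200 left
April 1932 has 30 days -> 170 left
May 1932 has 31 days -> 139 left
June 1932 has 30 days -> 109 left
July 1932 has 31 days -> 78 left
August 1932 has 31 days -> 47 left
September 1932 has 30 days -> 17 left
October 1932: 17 <= 31 -> lands on October 17

Result: 1932-10-17


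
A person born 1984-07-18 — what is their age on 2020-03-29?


Birth: 1984-07-18
Reference: 2020-03-29
Year difference: 2020 - 1984 = 36
Birthday not yet reached in 2020, subtract 1

35 years old


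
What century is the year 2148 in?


Century = (year - 1) // 100 + 1
= (2148 - 1) // 100 + 1
= 2147 // 100 + 1
= 21 + 1

22nd century


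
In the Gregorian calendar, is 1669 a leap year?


Gregorian leap year rule: divisible by 4, but not by 100, unless also by 400.
1669 is not divisible by 4 -> not a leap year

No


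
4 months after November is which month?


November is month 11
11 + 4 = 15; wrap: 15 - 12 = 3

March


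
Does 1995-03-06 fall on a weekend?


Anchor: Jan 1, 1995. With p = 1995 - 1 = 1994: (p + p//4 - p//100 + p//400) mod 7 = (1994 + 498 - 19 + 4) mod 7 = 2477 mod 7 = 6 -> Sunday (Mon=0 ... Sun=6)
Day of year: 65; offset = 64
Weekday index = (6 + 64) mod 7 = 0 -> Monday
Weekend days: Saturday, Sunday

No


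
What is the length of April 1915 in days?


April 1915

30 days


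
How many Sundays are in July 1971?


July 1971 has 31 days
Anchor: Jan 1, 1971. With p = 1971 - 1 = 1970: (p + p//4 - p//100 + p//400) mod 7 = (1970 + 492 - 19 + 4) mod 7 = 2447 mod 7 = 4 -> Friday (Mon=0 ... Sun=6)
Days before July (Jan-Jun): 181; July 1 index = (4 + 181) mod 7 = 3 -> Thursday
First Sunday is July 4
Sundays: 4, 11, 18, 25

4 Sundays


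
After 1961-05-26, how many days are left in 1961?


Day of year: 146 of 365
Remaining = 365 - 146

219 days


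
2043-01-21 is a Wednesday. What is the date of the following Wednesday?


Current: Wednesday
Target: Wednesday
Days ahead: 7

Next Wednesday: 2043-01-28


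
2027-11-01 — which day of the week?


Date: November 1, 2027
Anchor: Jan 1, 2027. With p = 2027 - 1 = 2026: (p + p//4 - p//100 + p//400) mod 7 = (2026 + 506 - 20 + 5) mod 7 = 2517 mod 7 = 4 -> Friday (Mon=0 ... Sun=6)
Days before November (Jan-Oct): 304; offset = 304 + 1 - 1 = 304
Weekday index = (4 + 304) mod 7 = 0

Day of the week: Monday


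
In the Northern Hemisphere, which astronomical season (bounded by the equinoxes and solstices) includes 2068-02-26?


Date: February 26
Astronomical Winter (approx.; exact equinox/solstice day varies by year): December 21 to March 19
February 26 falls within the Winter window

Winter


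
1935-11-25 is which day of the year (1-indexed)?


Date: November 25, 1935
Days in months 1 through 10: 304
Plus 25 days in November

Day of year: 329


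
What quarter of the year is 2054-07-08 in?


Month: July (month 7)
Q1: Jan-Mar, Q2: Apr-Jun, Q3: Jul-Sep, Q4: Oct-Dec

Q3


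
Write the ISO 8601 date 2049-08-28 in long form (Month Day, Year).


ISO 2049-08-28 parses as year=2049, month=08, day=28
Month 8 -> August

August 28, 2049


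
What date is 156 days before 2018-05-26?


Start: 2018-05-26, subtract 156 days
Back 26 days from May 26 reaches April 30, 2018 -> 130 left
April 2018 has 30 days -> back to March 31, 2018 -> 100 left
March 2018 has 31 days -> back to February 28, 2018 -> 69 left
February 2018 has 28 days -> back to January 31, 2018 -> 41 left
January 2018 has 31 days -> back to December 31, 2017 -> 10 left
December 2017: 31 - 10 = 21 -> lands on December 21

Result: 2017-12-21


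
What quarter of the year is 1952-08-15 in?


Month: August (month 8)
Q1: Jan-Mar, Q2: Apr-Jun, Q3: Jul-Sep, Q4: Oct-Dec

Q3


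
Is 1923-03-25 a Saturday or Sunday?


Anchor: Jan 1, 1923. With p = 1923 - 1 = 1922: (p + p//4 - p//100 + p//400) mod 7 = (1922 + 480 - 19 + 4) mod 7 = 2387 mod 7 = 0 -> Monday (Mon=0 ... Sun=6)
Day of year: 84; offset = 83
Weekday index = (0 + 83) mod 7 = 6 -> Sunday
Weekend days: Saturday, Sunday

Yes


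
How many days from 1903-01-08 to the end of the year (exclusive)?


Day of year: 8 of 365
Remaining = 365 - 8

357 days


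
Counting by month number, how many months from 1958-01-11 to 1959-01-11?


From January 1958 to January 1959
1 year * 12 = 12 months = 12

12 months


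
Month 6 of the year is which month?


Month 6 of 12

June


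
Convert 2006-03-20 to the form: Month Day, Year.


ISO 2006-03-20 parses as year=2006, month=03, day=20
Month 3 -> March

March 20, 2006


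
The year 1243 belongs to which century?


Century = (year - 1) // 100 + 1
= (1243 - 1) // 100 + 1
= 1242 // 100 + 1
= 12 + 1

13th century


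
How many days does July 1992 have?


July 1992

31 days


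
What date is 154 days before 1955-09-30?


Start: 1955-09-30, subtract 154 days
Back 30 days from September 30 reaches August 31, 1955 -> 124 left
August 1955 has 31 days -> back to July 31, 1955 -> 93 left
July 1955 has 31 days -> back to June 30, 1955 -> 62 left
June 1955 has 30 days -> back to May 31, 1955 -> 32 left
May 1955 has 31 days -> back to April 30, 1955 -> 1 left
April 1955: 30 - 1 = 29 -> lands on April 29

Result: 1955-04-29


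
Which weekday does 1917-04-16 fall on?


Date: April 16, 1917
Anchor: Jan 1, 1917. With p = 1917 - 1 = 1916: (p + p//4 - p//100 + p//400) mod 7 = (1916 + 479 - 19 + 4) mod 7 = 2380 mod 7 = 0 -> Monday (Mon=0 ... Sun=6)
Days before April (Jan-Mar): 90; offset = 90 + 16 - 1 = 105
Weekday index = (0 + 105) mod 7 = 0

Day of the week: Monday


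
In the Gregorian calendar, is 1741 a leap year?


Gregorian leap year rule: divisible by 4, but not by 100, unless also by 400.
1741 is not divisible by 4 -> not a leap year

No


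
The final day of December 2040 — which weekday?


December 2040 has 31 days
Anchor: Jan 1, 2040. With p = 2040 - 1 = 2039: (p + p//4 - p//100 + p//400) mod 7 = (2039 + 509 - 20 + 5) mod 7 = 2533 mod 7 = 6 -> Sunday (Mon=0 ... Sun=6)
Days before December (Jan-Nov): 335; December 1 index = (6 + 335) mod 7 = 5 -> Saturday
Last day offset: 31 - 1 = 30 days
Weekday index = (5 + 30) mod 7 = 0

Monday, December 31


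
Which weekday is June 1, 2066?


Target: June 1, 2066
Anchor: Jan 1, 2066. With p = 2066 - 1 = 2065: (p + p//4 - p//100 + p//400) mod 7 = (2065 + 516 - 20 + 5) mod 7 = 2566 mod 7 = 4 -> Friday (Mon=0 ... Sun=6)
Days before June (Jan-May): 151 days
Weekday index = (4 + 151) mod 7 = 1

Tuesday


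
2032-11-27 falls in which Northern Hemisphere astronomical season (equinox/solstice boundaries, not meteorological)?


Date: November 27
Astronomical Autumn (approx.; exact equinox/solstice day varies by year): September 22 to December 20
November 27 falls within the Autumn window

Autumn


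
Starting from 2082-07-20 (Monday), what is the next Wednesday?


Current: Monday
Target: Wednesday
Days ahead: 2

Next Wednesday: 2082-07-22


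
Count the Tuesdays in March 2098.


March 2098 has 31 days
Anchor: Jan 1, 2098. With p = 2098 - 1 = 2097: (p + p//4 - p//100 + p//400) mod 7 = (2097 + 524 - 20 + 5) mod 7 = 2606 mod 7 = 2 -> Wednesday (Mon=0 ... Sun=6)
Days before March (Jan-Feb): 59; March 1 index = (2 + 59) mod 7 = 5 -> Saturday
First Tuesday is March 4
Tuesdays: 4, 11, 18, 25

4 Tuesdays


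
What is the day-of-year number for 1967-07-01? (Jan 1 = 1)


Date: July 1, 1967
Days in months 1 through 6: 181
Plus 1 days in July

Day of year: 182


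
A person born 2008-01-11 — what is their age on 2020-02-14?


Birth: 2008-01-11
Reference: 2020-02-14
Year difference: 2020 - 2008 = 12

12 years old


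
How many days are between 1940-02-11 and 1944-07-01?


From 1940-02-11 to 1944-07-01
1940-02-11: days before February = 31; day of year = 31 + 11 = 42
1944-07-01: days before July = 31 + 29 + 31 + 30 + 31 + 30 = 182 (1944 is a leap year); day of year = 182 + 1 = 183
Rest of 1940: 366 - 42 = 324
Full years 1941 (365), 1942 (365), 1943 (365): 1095
Total = 324 + 1095 + 183 = 1602

1602 days


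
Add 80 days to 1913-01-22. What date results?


Start: 1913-01-22, add 80 days
January 1913 has 31 days: 31 - 22 = 9 days to January 31 -> 71 left
February 1913 has 28 days -> 43 left
March 1913 has 31 days -> 12 left
April 1913: 12 <= 30 -> lands on April 12

Result: 1913-04-12


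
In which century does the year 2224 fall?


Century = (year - 1) // 100 + 1
= (2224 - 1) // 100 + 1
= 2223 // 100 + 1
= 22 + 1

23rd century


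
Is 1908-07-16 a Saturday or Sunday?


Anchor: Jan 1, 1908. With p = 1908 - 1 = 1907: (p + p//4 - p//100 + p//400) mod 7 = (1907 + 476 - 19 + 4) mod 7 = 2368 mod 7 = 2 -> Wednesday (Mon=0 ... Sun=6)
Day of year: 198; offset = 197
Weekday index = (2 + 197) mod 7 = 3 -> Thursday
Weekend days: Saturday, Sunday

No


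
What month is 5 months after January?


January is month 1
1 + 5 = 6

June


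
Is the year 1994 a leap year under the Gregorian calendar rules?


Gregorian leap year rule: divisible by 4, but not by 100, unless also by 400.
1994 is not divisible by 4 -> not a leap year

No


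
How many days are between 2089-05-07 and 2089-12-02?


From 2089-05-07 to 2089-12-02
2089-05-07: days before May = 31 + 28 + 31 + 30 = 120 (2089 is not a leap year); day of year = 120 + 7 = 127
2089-12-02: days before December = 31 + 28 + 31 + 30 + 31 + 30 + 31 + 31 + 30 + 31 + 30 = 334 (2089 is not a leap year); day of year = 334 + 2 = 336
Same year: 336 - 127 = 209

209 days


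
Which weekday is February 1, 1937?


Target: February 1, 1937
Anchor: Jan 1, 1937. With p = 1937 - 1 = 1936: (p + p//4 - p//100 + p//400) mod 7 = (1936 + 484 - 19 + 4) mod 7 = 2405 mod 7 = 4 -> Friday (Mon=0 ... Sun=6)
Days before February (Jan): 31 days
Weekday index = (4 + 31) mod 7 = 0

Monday


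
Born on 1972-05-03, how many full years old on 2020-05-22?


Birth: 1972-05-03
Reference: 2020-05-22
Year difference: 2020 - 1972 = 48

48 years old


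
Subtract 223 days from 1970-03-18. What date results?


Start: 1970-03-18, subtract 223 days
Back 18 days from March 18 reaches February 28, 1970 -> 205 left
February 1970 has 28 days -> back to January 31, 1970 -> 177 left
January 1970 has 31 days -> back to December 31, 1969 -> 146 left
December 1969 has 31 days -> back to November 30, 1969 -> 115 left
November 1969 has 30 days -> back to October 31, 1969 -> 85 left
October 1969 has 31 days -> back to September 30, 1969 -> 54 left
September 1969 has 30 days -> back to August 31, 1969 -> 24 left
August 1969: 31 - 24 = 7 -> lands on August 7

Result: 1969-08-07


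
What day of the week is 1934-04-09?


Date: April 9, 1934
Anchor: Jan 1, 1934. With p = 1934 - 1 = 1933: (p + p//4 - p//100 + p//400) mod 7 = (1933 + 483 - 19 + 4) mod 7 = 2401 mod 7 = 0 -> Monday (Mon=0 ... Sun=6)
Days before April (Jan-Mar): 90; offset = 90 + 9 - 1 = 98
Weekday index = (0 + 98) mod 7 = 0

Day of the week: Monday


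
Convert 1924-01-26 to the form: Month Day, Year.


ISO 1924-01-26 parses as year=1924, month=01, day=26
Month 1 -> January

January 26, 1924


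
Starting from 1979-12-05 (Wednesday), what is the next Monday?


Current: Wednesday
Target: Monday
Days ahead: 5

Next Monday: 1979-12-10


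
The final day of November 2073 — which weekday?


November 2073 has 30 days
Anchor: Jan 1, 2073. With p = 2073 - 1 = 2072: (p + p//4 - p//100 + p//400) mod 7 = (2072 + 518 - 20 + 5) mod 7 = 2575 mod 7 = 6 -> Sunday (Mon=0 ... Sun=6)
Days before November (Jan-Oct): 304; November 1 index = (6 + 304) mod 7 = 2 -> Wednesday
Last day offset: 30 - 1 = 29 days
Weekday index = (2 + 29) mod 7 = 3

Thursday, November 30


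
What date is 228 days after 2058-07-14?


Start: 2058-07-14, add 228 days
July 2058 has 31 days: 31 - 14 = 17 days to July 31 -> 211 left
August 2058 has 31 days -> 180 left
September 2058 has 30 days -> 150 left
October 2058 has 31 days -> 119 left
November 2058 has 30 days -> 89 left
December 2058 has 31 days -> 58 left
January 2059 has 31 days -> 27 left
February 2059: 27 <= 28 -> lands on February 27

Result: 2059-02-27


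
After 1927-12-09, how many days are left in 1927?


Day of year: 343 of 365
Remaining = 365 - 343

22 days


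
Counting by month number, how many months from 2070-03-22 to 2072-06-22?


From March 2070 to June 2072
2 years * 12 = 24 months, plus 3 months = 27

27 months


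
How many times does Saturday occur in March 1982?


March 1982 has 31 days
Anchor: Jan 1, 1982. With p = 1982 - 1 = 1981: (p + p//4 - p//100 + p//400) mod 7 = (1981 + 495 - 19 + 4) mod 7 = 2461 mod 7 = 4 -> Friday (Mon=0 ... Sun=6)
Days before March (Jan-Feb): 59; March 1 index = (4 + 59) mod 7 = 0 -> Monday
First Saturday is March 6
Saturdays: 6, 13, 20, 27

4 Saturdays


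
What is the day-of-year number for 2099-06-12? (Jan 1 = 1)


Date: June 12, 2099
Days in months 1 through 5: 151
Plus 12 days in June

Day of year: 163


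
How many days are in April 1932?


April 1932

30 days


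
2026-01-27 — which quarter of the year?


Month: January (month 1)
Q1: Jan-Mar, Q2: Apr-Jun, Q3: Jul-Sep, Q4: Oct-Dec

Q1


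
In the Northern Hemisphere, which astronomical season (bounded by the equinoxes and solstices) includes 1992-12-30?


Date: December 30
Astronomical Winter (approx.; exact equinox/solstice day varies by year): December 21 to March 19
December 30 falls within the Winter window

Winter


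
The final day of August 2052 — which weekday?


August 2052 has 31 days
Anchor: Jan 1, 2052. With p = 2052 - 1 = 2051: (p + p//4 - p//100 + p//400) mod 7 = (2051 + 512 - 20 + 5) mod 7 = 2548 mod 7 = 0 -> Monday (Mon=0 ... Sun=6)
Days before August (Jan-Jul): 213; August 1 index = (0 + 213) mod 7 = 3 -> Thursday
Last day offset: 31 - 1 = 30 days
Weekday index = (3 + 30) mod 7 = 5

Saturday, August 31


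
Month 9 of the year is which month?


Month 9 of 12

September


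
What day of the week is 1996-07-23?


Date: July 23, 1996
Anchor: Jan 1, 1996. With p = 1996 - 1 = 1995: (p + p//4 - p//100 + p//400) mod 7 = (1995 + 498 - 19 + 4) mod 7 = 2478 mod 7 = 0 -> Monday (Mon=0 ... Sun=6)
Days before July (Jan-Jun): 182; offset = 182 + 23 - 1 = 204
Weekday index = (0 + 204) mod 7 = 1

Day of the week: Tuesday


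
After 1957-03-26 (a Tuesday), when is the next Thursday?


Current: Tuesday
Target: Thursday
Days ahead: 2

Next Thursday: 1957-03-28


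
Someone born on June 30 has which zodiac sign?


Date: June 30
Conventional tropical zodiac dates: Cancer from June 21 onward; Leo starts July 23
June 30 falls within the Cancer range

Cancer


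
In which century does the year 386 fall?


Century = (year - 1) // 100 + 1
= (386 - 1) // 100 + 1
= 385 // 100 + 1
= 3 + 1

4th century


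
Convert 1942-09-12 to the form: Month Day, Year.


ISO 1942-09-12 parses as year=1942, month=09, day=12
Month 9 -> September

September 12, 1942


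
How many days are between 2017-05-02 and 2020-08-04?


From 2017-05-02 to 2020-08-04
2017-05-02: days before May = 31 + 28 + 31 + 30 = 120 (2017 is not a leap year); day of year = 120 + 2 = 122
2020-08-04: days before August = 31 + 29 + 31 + 30 + 31 + 30 + 31 = 213 (2020 is a leap year); day of year = 213 + 4 = 217
Rest of 2017: 365 - 122 = 243
Full years 2018 (365), 2019 (365): 730
Total = 243 + 730 + 217 = 1190

1190 days


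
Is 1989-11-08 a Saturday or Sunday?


Anchor: Jan 1, 1989. With p = 1989 - 1 = 1988: (p + p//4 - p//100 + p//400) mod 7 = (1988 + 497 - 19 + 4) mod 7 = 2470 mod 7 = 6 -> Sunday (Mon=0 ... Sun=6)
Day of year: 312; offset = 311
Weekday index = (6 + 311) mod 7 = 2 -> Wednesday
Weekend days: Saturday, Sunday

No


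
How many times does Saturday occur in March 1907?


March 1907 has 31 days
Anchor: Jan 1, 1907. With p = 1907 - 1 = 1906: (p + p//4 - p//100 + p//400) mod 7 = (1906 + 476 - 19 + 4) mod 7 = 2367 mod 7 = 1 -> Tuesday (Mon=0 ... Sun=6)
Days before March (Jan-Feb): 59; March 1 index = (1 + 59) mod 7 = 4 -> Friday
First Saturday is March 2
Saturdays: 2, 9, 16, 23, 30

5 Saturdays


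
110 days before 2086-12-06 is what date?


Start: 2086-12-06, subtract 110 days
Back 6 days from December 6 reaches November 30, 2086 -> 104 left
November 2086 has 30 days -> back to October 31, 2086 -> 74 left
October 2086 has 31 days -> back to September 30, 2086 -> 43 left
September 2086 has 30 days -> back to August 31, 2086 -> 13 left
August 2086: 31 - 13 = 18 -> lands on August 18

Result: 2086-08-18


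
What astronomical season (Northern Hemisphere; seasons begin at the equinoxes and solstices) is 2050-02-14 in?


Date: February 14
Astronomical Winter (approx.; exact equinox/solstice day varies by year): December 21 to March 19
February 14 falls within the Winter window

Winter


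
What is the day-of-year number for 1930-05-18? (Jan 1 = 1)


Date: May 18, 1930
Days in months 1 through 4: 120
Plus 18 days in May

Day of year: 138


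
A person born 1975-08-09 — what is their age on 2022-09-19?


Birth: 1975-08-09
Reference: 2022-09-19
Year difference: 2022 - 1975 = 47

47 years old


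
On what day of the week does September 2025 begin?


Target: September 1, 2025
Anchor: Jan 1, 2025. With p = 2025 - 1 = 2024: (p + p//4 - p//100 + p//400) mod 7 = (2024 + 506 - 20 + 5) mod 7 = 2515 mod 7 = 2 -> Wednesday (Mon=0 ... Sun=6)
Days before September (Jan-Aug): 243 days
Weekday index = (2 + 243) mod 7 = 0

Monday


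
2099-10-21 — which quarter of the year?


Month: October (month 10)
Q1: Jan-Mar, Q2: Apr-Jun, Q3: Jul-Sep, Q4: Oct-Dec

Q4


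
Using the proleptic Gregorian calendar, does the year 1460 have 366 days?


Gregorian leap year rule: divisible by 4, but not by 100, unless also by 400.
1460 is divisible by 4 but not 100 -> leap year

Yes


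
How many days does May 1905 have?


May 1905

31 days


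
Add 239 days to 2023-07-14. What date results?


Start: 2023-07-14, add 239 days
July 2023 has 31 days: 31 - 14 = 17 days to July 31 -> 222 left
August 2023 has 31 days -> 191 left
September 2023 has 30 days -> 161 left
October 2023 has 31 days -> 130 left
November 2023 has 30 days -> 100 left
December 2023 has 31 days -> 69 left
January 2024 has 31 days -> 38 left
February 2024 has 29 days -> 9 left
March 2024: 9 <= 31 -> lands on March 9

Result: 2024-03-09


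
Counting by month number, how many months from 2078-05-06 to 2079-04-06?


From May 2078 to April 2079
1 year * 12 = 12 months, minus 1 month = 11

11 months


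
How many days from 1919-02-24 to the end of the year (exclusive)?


Day of year: 55 of 365
Remaining = 365 - 55

310 days


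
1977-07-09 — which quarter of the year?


Month: July (month 7)
Q1: Jan-Mar, Q2: Apr-Jun, Q3: Jul-Sep, Q4: Oct-Dec

Q3


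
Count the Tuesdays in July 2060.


July 2060 has 31 days
Anchor: Jan 1, 2060. With p = 2060 - 1 = 2059: (p + p//4 - p//100 + p//400) mod 7 = (2059 + 514 - 20 + 5) mod 7 = 2558 mod 7 = 3 -> Thursday (Mon=0 ... Sun=6)
Days before July (Jan-Jun): 182; July 1 index = (3 + 182) mod 7 = 3 -> Thursday
First Tuesday is July 6
Tuesdays: 6, 13, 20, 27

4 Tuesdays


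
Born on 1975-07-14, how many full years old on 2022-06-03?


Birth: 1975-07-14
Reference: 2022-06-03
Year difference: 2022 - 1975 = 47
Birthday not yet reached in 2022, subtract 1

46 years old


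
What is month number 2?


Month 2 of 12

February


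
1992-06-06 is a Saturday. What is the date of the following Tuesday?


Current: Saturday
Target: Tuesday
Days ahead: 3

Next Tuesday: 1992-06-09


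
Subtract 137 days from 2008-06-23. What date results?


Start: 2008-06-23, subtract 137 days
Back 23 days from June 23 reaches May 31, 2008 -> 114 left
May 2008 has 31 days -> back to April 30, 2008 -> 83 left
April 2008 has 30 days -> back to March 31, 2008 -> 53 left
March 2008 has 31 days -> back to February 29, 2008 -> 22 left
February 2008: 29 - 22 = 7 -> lands on February 7

Result: 2008-02-07


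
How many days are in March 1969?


March 1969

31 days


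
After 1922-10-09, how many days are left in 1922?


Day of year: 282 of 365
Remaining = 365 - 282

83 days


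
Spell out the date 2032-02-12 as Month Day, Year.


ISO 2032-02-12 parses as year=2032, month=02, day=12
Month 2 -> February

February 12, 2032


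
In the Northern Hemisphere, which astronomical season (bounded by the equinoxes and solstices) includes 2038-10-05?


Date: October 5
Astronomical Autumn (approx.; exact equinox/solstice day varies by year): September 22 to December 20
October 5 falls within the Autumn window

Autumn


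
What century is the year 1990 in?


Century = (year - 1) // 100 + 1
= (1990 - 1) // 100 + 1
= 1989 // 100 + 1
= 19 + 1

20th century


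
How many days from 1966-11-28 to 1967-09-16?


From 1966-11-28 to 1967-09-16
1966-11-28: days before November = 31 + 28 + 31 + 30 + 31 + 30 + 31 + 31 + 30 + 31 = 304 (1966 is not a leap year); day of year = 304 + 28 = 332
1967-09-16: days before September = 31 + 28 + 31 + 30 + 31 + 30 + 31 + 31 = 243 (1967 is not a leap year); day of year = 243 + 16 = 259
Rest of 1966: 365 - 332 = 33
Total = 33 + 259 = 292

292 days


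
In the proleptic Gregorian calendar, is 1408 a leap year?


Gregorian leap year rule: divisible by 4, but not by 100, unless also by 400.
1408 is divisible by 4 but not 100 -> leap year

Yes


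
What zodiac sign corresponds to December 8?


Date: December 8
Conventional tropical zodiac dates: Sagittarius from November 22 onward; Capricorn starts December 22
December 8 falls within the Sagittarius range

Sagittarius


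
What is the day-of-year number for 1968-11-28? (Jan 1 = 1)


Date: November 28, 1968
Days in months 1 through 10: 305
Plus 28 days in November

Day of year: 333


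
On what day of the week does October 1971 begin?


Target: October 1, 1971
Anchor: Jan 1, 1971. With p = 1971 - 1 = 1970: (p + p//4 - p//100 + p//400) mod 7 = (1970 + 492 - 19 + 4) mod 7 = 2447 mod 7 = 4 -> Friday (Mon=0 ... Sun=6)
Days before October (Jan-Sep): 273 days
Weekday index = (4 + 273) mod 7 = 4

Friday


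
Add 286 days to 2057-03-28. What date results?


Start: 2057-03-28, add 286 days
March 2057 has 31 days: 31 - 28 = 3 days to March 31 -> 283 left
April 2057 has 30 days -> 253 left
May 2057 has 31 days -> 222 left
June 2057 has 30 days -> 192 left
July 2057 has 31 days -> 161 left
August 2057 has 31 days -> 130 left
September 2057 has 30 days -> 100 left
October 2057 has 31 days -> 69 left
November 2057 has 30 days -> 39 left
December 2057 has 31 days -> 8 left
January 2058: 8 <= 31 -> lands on January 8

Result: 2058-01-08


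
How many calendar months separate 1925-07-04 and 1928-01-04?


From July 1925 to January 1928
3 years * 12 = 36 months, minus 6 months = 30

30 months


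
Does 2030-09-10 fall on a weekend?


Anchor: Jan 1, 2030. With p = 2030 - 1 = 2029: (p + p//4 - p//100 + p//400) mod 7 = (2029 + 507 - 20 + 5) mod 7 = 2521 mod 7 = 1 -> Tuesday (Mon=0 ... Sun=6)
Day of year: 253; offset = 252
Weekday index = (1 + 252) mod 7 = 1 -> Tuesday
Weekend days: Saturday, Sunday

No


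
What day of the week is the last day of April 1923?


April 1923 has 30 days
Anchor: Jan 1, 1923. With p = 1923 - 1 = 1922: (p + p//4 - p//100 + p//400) mod 7 = (1922 + 480 - 19 + 4) mod 7 = 2387 mod 7 = 0 -> Monday (Mon=0 ... Sun=6)
Days before April (Jan-Mar): 90; April 1 index = (0 + 90) mod 7 = 6 -> Sunday
Last day offset: 30 - 1 = 29 days
Weekday index = (6 + 29) mod 7 = 0

Monday, April 30


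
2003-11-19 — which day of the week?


Date: November 19, 2003
Anchor: Jan 1, 2003. With p = 2003 - 1 = 2002: (p + p//4 - p//100 + p//400) mod 7 = (2002 + 500 - 20 + 5) mod 7 = 2487 mod 7 = 2 -> Wednesday (Mon=0 ... Sun=6)
Days before November (Jan-Oct): 304; offset = 304 + 19 - 1 = 322
Weekday index = (2 + 322) mod 7 = 2

Day of the week: Wednesday


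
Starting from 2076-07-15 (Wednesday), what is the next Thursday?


Current: Wednesday
Target: Thursday
Days ahead: 1

Next Thursday: 2076-07-16


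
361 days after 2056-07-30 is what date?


Start: 2056-07-30, add 361 days
July 2056 has 31 days: 31 - 30 = 1 day to July 31 -> 360 left
August 2056 has 31 days -> 329 left
September 2056 has 30 days -> 299 left
October 2056 has 31 days -> 268 left
November 2056 has 30 days -> 238 left
December 2056 has 31 days -> 207 left
January 2057 has 31 days -> 176 left
February 2057 has 28 days -> 148 left
March 2057 has 31 days -> 117 left
April 2057 has 30 days -> 87 left
May 2057 has 31 days -> 56 left
June 2057 has 30 days -> 26 left
July 2057: 26 <= 31 -> lands on July 26

Result: 2057-07-26


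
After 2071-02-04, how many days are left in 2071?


Day of year: 35 of 365
Remaining = 365 - 35

330 days


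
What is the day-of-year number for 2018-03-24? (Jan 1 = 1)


Date: March 24, 2018
Days in months 1 through 2: 59
Plus 24 days in March

Day of year: 83


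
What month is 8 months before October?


October is month 10
10 - 8 = 2

February


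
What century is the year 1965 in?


Century = (year - 1) // 100 + 1
= (1965 - 1) // 100 + 1
= 1964 // 100 + 1
= 19 + 1

20th century


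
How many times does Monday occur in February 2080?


February 2080 has 29 days
Anchor: Jan 1, 2080. With p = 2080 - 1 = 2079: (p + p//4 - p//100 + p//400) mod 7 = (2079 + 519 - 20 + 5) mod 7 = 2583 mod 7 = 0 -> Monday (Mon=0 ... Sun=6)
Days before February (Jan): 31; February 1 index = (0 + 31) mod 7 = 3 -> Thursday
First Monday is February 5
Mondays: 5, 12, 19, 26

4 Mondays


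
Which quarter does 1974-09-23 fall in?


Month: September (month 9)
Q1: Jan-Mar, Q2: Apr-Jun, Q3: Jul-Sep, Q4: Oct-Dec

Q3


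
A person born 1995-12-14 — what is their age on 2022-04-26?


Birth: 1995-12-14
Reference: 2022-04-26
Year difference: 2022 - 1995 = 27
Birthday not yet reached in 2022, subtract 1

26 years old


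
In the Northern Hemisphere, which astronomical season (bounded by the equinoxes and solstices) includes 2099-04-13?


Date: April 13
Astronomical Spring (approx.; exact equinox/solstice day varies by year): March 20 to June 20
April 13 falls within the Spring window

Spring


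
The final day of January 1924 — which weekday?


January 1924 has 31 days
Anchor: Jan 1, 1924. With p = 1924 - 1 = 1923: (p + p//4 - p//100 + p//400) mod 7 = (1923 + 480 - 19 + 4) mod 7 = 2388 mod 7 = 1 -> Tuesday (Mon=0 ... Sun=6)
January 1 is the anchor itself -> Tuesday
Last day offset: 31 - 1 = 30 days
Weekday index = (1 + 30) mod 7 = 3

Thursday, January 31


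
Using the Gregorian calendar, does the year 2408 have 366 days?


Gregorian leap year rule: divisible by 4, but not by 100, unless also by 400.
2408 is divisible by 4 but not 100 -> leap year

Yes


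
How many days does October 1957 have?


October 1957

31 days


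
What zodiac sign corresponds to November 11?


Date: November 11
Conventional tropical zodiac dates: Scorpio from October 23 onward; Sagittarius starts November 22
November 11 falls within the Scorpio range

Scorpio


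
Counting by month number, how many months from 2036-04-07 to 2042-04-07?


From April 2036 to April 2042
6 years * 12 = 72 months = 72

72 months


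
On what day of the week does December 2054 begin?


Target: December 1, 2054
Anchor: Jan 1, 2054. With p = 2054 - 1 = 2053: (p + p//4 - p//100 + p//400) mod 7 = (2053 + 513 - 20 + 5) mod 7 = 2551 mod 7 = 3 -> Thursday (Mon=0 ... Sun=6)
Days before December (Jan-Nov): 334 days
Weekday index = (3 + 334) mod 7 = 1

Tuesday


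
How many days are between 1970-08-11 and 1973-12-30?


From 1970-08-11 to 1973-12-30
1970-08-11: days before August = 31 + 28 + 31 + 30 + 31 + 30 + 31 = 212 (1970 is not a leap year); day of year = 212 + 11 = 223
1973-12-30: days before December = 31 + 28 + 31 + 30 + 31 + 30 + 31 + 31 + 30 + 31 + 30 = 334 (1973 is not a leap year); day of year = 334 + 30 = 364
Rest of 1970: 365 - 223 = 142
Full years 1971 (365), 1972 (366): 731
Total = 142 + 731 + 364 = 1237

1237 days


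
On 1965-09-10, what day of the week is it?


Date: September 10, 1965
Anchor: Jan 1, 1965. With p = 1965 - 1 = 1964: (p + p//4 - p//100 + p//400) mod 7 = (1964 + 491 - 19 + 4) mod 7 = 2440 mod 7 = 4 -> Friday (Mon=0 ... Sun=6)
Days before September (Jan-Aug): 243; offset = 243 + 10 - 1 = 252
Weekday index = (4 + 252) mod 7 = 4

Day of the week: Friday


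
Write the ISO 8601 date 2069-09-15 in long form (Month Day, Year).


ISO 2069-09-15 parses as year=2069, month=09, day=15
Month 9 -> September

September 15, 2069


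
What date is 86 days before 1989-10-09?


Start: 1989-10-09, subtract 86 days
Back 9 days from October 9 reaches September 30, 1989 -> 77 left
September 1989 has 30 days -> back to August 31, 1989 -> 47 left
August 1989 has 31 days -> back to July 31, 1989 -> 16 left
July 1989: 31 - 16 = 15 -> lands on July 15

Result: 1989-07-15


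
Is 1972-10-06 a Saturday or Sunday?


Anchor: Jan 1, 1972. With p = 1972 - 1 = 1971: (p + p//4 - p//100 + p//400) mod 7 = (1971 + 492 - 19 + 4) mod 7 = 2448 mod 7 = 5 -> Saturday (Mon=0 ... Sun=6)
Day of year: 280; offset = 279
Weekday index = (5 + 279) mod 7 = 4 -> Friday
Weekend days: Saturday, Sunday

No


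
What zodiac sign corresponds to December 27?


Date: December 27
Conventional tropical zodiac dates: Capricorn from December 22 onward; Aquarius starts January 20
December 27 falls within the Capricorn range

Capricorn


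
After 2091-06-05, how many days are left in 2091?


Day of year: 156 of 365
Remaining = 365 - 156

209 days


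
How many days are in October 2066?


October 2066

31 days


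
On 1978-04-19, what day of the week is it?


Date: April 19, 1978
Anchor: Jan 1, 1978. With p = 1978 - 1 = 1977: (p + p//4 - p//100 + p//400) mod 7 = (1977 + 494 - 19 + 4) mod 7 = 2456 mod 7 = 6 -> Sunday (Mon=0 ... Sun=6)
Days before April (Jan-Mar): 90; offset = 90 + 19 - 1 = 108
Weekday index = (6 + 108) mod 7 = 2

Day of the week: Wednesday


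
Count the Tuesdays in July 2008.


July 2008 has 31 days
Anchor: Jan 1, 2008. With p = 2008 - 1 = 2007: (p + p//4 - p//100 + p//400) mod 7 = (2007 + 501 - 20 + 5) mod 7 = 2493 mod 7 = 1 -> Tuesday (Mon=0 ... Sun=6)
Days before July (Jan-Jun): 182; July 1 index = (1 + 182) mod 7 = 1 -> Tuesday
First Tuesday is July 1
Tuesdays: 1, 8, 15, 22, 29

5 Tuesdays


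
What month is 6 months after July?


July is month 7
7 + 6 = 13; wrap: 13 - 12 = 1

January


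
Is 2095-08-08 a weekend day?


Anchor: Jan 1, 2095. With p = 2095 - 1 = 2094: (p + p//4 - p//100 + p//400) mod 7 = (2094 + 523 - 20 + 5) mod 7 = 2602 mod 7 = 5 -> Saturday (Mon=0 ... Sun=6)
Day of year: 220; offset = 219
Weekday index = (5 + 219) mod 7 = 0 -> Monday
Weekend days: Saturday, Sunday

No


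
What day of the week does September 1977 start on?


Target: September 1, 1977
Anchor: Jan 1, 1977. With p = 1977 - 1 = 1976: (p + p//4 - p//100 + p//400) mod 7 = (1976 + 494 - 19 + 4) mod 7 = 2455 mod 7 = 5 -> Saturday (Mon=0 ... Sun=6)
Days before September (Jan-Aug): 243 days
Weekday index = (5 + 243) mod 7 = 3

Thursday


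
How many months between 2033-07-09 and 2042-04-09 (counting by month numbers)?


From July 2033 to April 2042
9 years * 12 = 108 months, minus 3 months = 105

105 months


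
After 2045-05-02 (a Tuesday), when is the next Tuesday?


Current: Tuesday
Target: Tuesday
Days ahead: 7

Next Tuesday: 2045-05-09


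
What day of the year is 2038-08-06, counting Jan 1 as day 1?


Date: August 6, 2038
Days in months 1 through 7: 212
Plus 6 days in August

Day of year: 218


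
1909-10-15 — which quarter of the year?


Month: October (month 10)
Q1: Jan-Mar, Q2: Apr-Jun, Q3: Jul-Sep, Q4: Oct-Dec

Q4


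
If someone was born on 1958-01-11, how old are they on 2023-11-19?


Birth: 1958-01-11
Reference: 2023-11-19
Year difference: 2023 - 1958 = 65

65 years old


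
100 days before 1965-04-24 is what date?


Start: 1965-04-24, subtract 100 days
Back 24 days from April 24 reaches March 31, 1965 -> 76 left
March 1965 has 31 days -> back to February 28, 1965 -> 45 left
February 1965 has 28 days -> back to January 31, 1965 -> 17 left
January 1965: 31 - 17 = 14 -> lands on January 14

Result: 1965-01-14


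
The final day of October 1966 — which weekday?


October 1966 has 31 days
Anchor: Jan 1, 1966. With p = 1966 - 1 = 1965: (p + p//4 - p//100 + p//400) mod 7 = (1965 + 491 - 19 + 4) mod 7 = 2441 mod 7 = 5 -> Saturday (Mon=0 ... Sun=6)
Days before October (Jan-Sep): 273; October 1 index = (5 + 273) mod 7 = 5 -> Saturday
Last day offset: 31 - 1 = 30 days
Weekday index = (5 + 30) mod 7 = 0

Monday, October 31
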